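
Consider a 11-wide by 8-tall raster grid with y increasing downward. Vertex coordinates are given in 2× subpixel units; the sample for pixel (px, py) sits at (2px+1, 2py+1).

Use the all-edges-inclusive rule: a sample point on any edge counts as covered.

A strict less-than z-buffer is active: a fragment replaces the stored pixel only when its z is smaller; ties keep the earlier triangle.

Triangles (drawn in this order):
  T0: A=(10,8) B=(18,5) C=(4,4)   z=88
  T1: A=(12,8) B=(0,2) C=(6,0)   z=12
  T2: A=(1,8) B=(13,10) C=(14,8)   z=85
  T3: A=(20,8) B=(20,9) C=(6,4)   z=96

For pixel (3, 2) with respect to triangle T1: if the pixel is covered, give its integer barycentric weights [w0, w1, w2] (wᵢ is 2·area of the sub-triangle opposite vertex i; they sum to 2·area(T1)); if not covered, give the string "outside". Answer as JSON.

T0:
  2·area = 50  (B↔C swapped to make it positive)
  edge (10, 8)→(4, 4): d=(-6,-4) inclusive
  edge (4, 4)→(18, 5): d=(14,1) inclusive
  edge (18, 5)→(10, 8): d=(-8,3) inclusive
    (3,2)@(7, 5): e=[6,11,33] → X
    (4,2)@(9, 5): e=[14,9,27] → X
    (5,2)@(11, 5): e=[22,7,21] → X
    (6,2)@(13, 5): e=[30,5,15] → X
    (7,2)@(15, 5): e=[38,3,9] → X
    (8,2)@(17, 5): e=[46,1,3] → X
    (9,2)@(19, 5): e=[54,-1,-3] → .
    (3,3)@(7, 7): e=[-6,39,17] → .
    (4,3)@(9, 7): e=[2,37,11] → X
    (6,3)@(13, 7): e=[18,33,-1] → .
    (7,3)@(15, 7): e=[26,31,-7] → .
    (8,3)@(17, 7): e=[34,29,-13] → .
  covered (8 px):
    . . . . . . . . . . .
    . . . . . . . . . . .
    . . . X X X X X X . .
    . . . . X X . . . . .
    . . . . . . . . . . .
    . . . . . . . . . . .
    . . . . . . . . . . .
    . . . . . . . . . . .
T1:
  2·area = 60
  edge (12, 8)→(0, 2): d=(-12,-6) inclusive
  edge (0, 2)→(6, 0): d=(6,-2) inclusive
  edge (6, 0)→(12, 8): d=(6,8) inclusive
    (1,0)@(3, 1): e=[30,0,30] → X  [on edge]
    (2,0)@(5, 1): e=[42,4,14] → X
    (3,0)@(7, 1): e=[54,8,-2] → .
    (1,1)@(3, 3): e=[6,12,42] → X
    (3,1)@(7, 3): e=[30,20,10] → X
    (4,1)@(9, 3): e=[42,24,-6] → .
    (1,2)@(3, 5): e=[-18,24,54] → .
    (2,2)@(5, 5): e=[-6,28,38] → .
    (3,2)@(7, 5): e=[6,32,22] → X
    (4,2)@(9, 5): e=[18,36,6] → X
    (5,2)@(11, 5): e=[30,40,-10] → .
    (3,3)@(7, 7): e=[-18,44,34] → .
  covered (8 px):
    . X X . . . . . . . .
    . X X X . . . . . . .
    . . . X X . . . . . .
    . . . . . X . . . . .
    . . . . . . . . . . .
    . . . . . . . . . . .
    . . . . . . . . . . .
    . . . . . . . . . . .
T2:
  2·area = 26  (B↔C swapped to make it positive)
  edge (1, 8)→(14, 8): d=(13,0) inclusive
  edge (14, 8)→(13, 10): d=(-1,2) inclusive
  edge (13, 10)→(1, 8): d=(-12,-2) inclusive
    (3,4)@(7, 9): e=[13,13,0] → X  [on edge]
    (4,4)@(9, 9): e=[13,9,4] → X
    (5,4)@(11, 9): e=[13,5,8] → X
    (6,4)@(13, 9): e=[13,1,12] → X
    (7,4)@(15, 9): e=[13,-3,16] → .
    (3,5)@(7, 11): e=[39,11,-24] → .
    (4,5)@(9, 11): e=[39,7,-20] → .
    (5,5)@(11, 11): e=[39,3,-16] → .
    (6,5)@(13, 11): e=[39,-1,-12] → .
    (9,5)@(19, 11): e=[39,-13,0] → .  [on edge]
  covered (4 px):
    . . . . . . . . . . .
    . . . . . . . . . . .
    . . . . . . . . . . .
    . . . . . . . . . . .
    . . . X X X X . . . .
    . . . . . . . . . . .
    . . . . . . . . . . .
    . . . . . . . . . . .
T3:
  2·area = 14
  edge (20, 8)→(20, 9): d=(0,1) inclusive
  edge (20, 9)→(6, 4): d=(-14,-5) inclusive
  edge (6, 4)→(20, 8): d=(14,4) inclusive
    (4,2)@(9, 5): e=[11,1,2] → X
    (5,2)@(11, 5): e=[9,11,-6] → .
    (4,3)@(9, 7): e=[11,-27,30] → .
    (7,3)@(15, 7): e=[5,3,6] → X
    (8,3)@(17, 7): e=[3,13,-2] → .
    (7,4)@(15, 9): e=[5,-25,34] → .
  covered (2 px):
    . . . . . . . . . . .
    . . . . . . . . . . .
    . . . . X . . . . . .
    . . . . . . . X . . .
    . . . . . . . . . . .
    . . . . . . . . . . .
    . . . . . . . . . . .
    . . . . . . . . . . .

Answer: [32,22,6]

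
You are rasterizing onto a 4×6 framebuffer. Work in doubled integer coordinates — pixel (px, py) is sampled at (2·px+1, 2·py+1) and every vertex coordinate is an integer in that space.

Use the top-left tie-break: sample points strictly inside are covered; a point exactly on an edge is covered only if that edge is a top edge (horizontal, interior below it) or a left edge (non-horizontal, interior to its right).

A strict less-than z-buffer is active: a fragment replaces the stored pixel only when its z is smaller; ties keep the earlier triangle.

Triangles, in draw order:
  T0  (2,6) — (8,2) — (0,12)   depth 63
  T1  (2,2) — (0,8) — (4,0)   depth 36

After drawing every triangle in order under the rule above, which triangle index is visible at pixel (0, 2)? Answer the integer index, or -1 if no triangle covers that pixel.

T0:
  2·area = 28
  edge (2, 6)→(8, 2): d=(6,-4) top-left  bias=+0
  edge (8, 2)→(0, 12): d=(-8,10) right/bottom  bias=-1
  edge (0, 12)→(2, 6): d=(2,-6) top-left  bias=+0
    (1,1)@(3, 3): e=[-14,42,0] → ·  [on edge]
    (3,1)@(7, 3): e=[2,2,24] → #
    (2,2)@(5, 5): e=[6,6,16] → #
    (3,2)@(7, 5): e=[14,-14,28] → ·
    (1,3)@(3, 7): e=[10,10,8] → #
    (2,3)@(5, 7): e=[18,-10,20] → ·
    (0,4)@(1, 9): e=[14,14,0] → #  [on edge]
    (1,4)@(3, 9): e=[22,-6,12] → ·
    (0,5)@(1, 11): e=[26,-2,4] → ·
  covered (4 px):
    · · · ·
    · · · #
    · · # ·
    · # · ·
    # · · ·
    · · · ·
T1:
  2·area = 8  (B↔C swapped to make it positive)
  edge (2, 2)→(4, 0): d=(2,-2) top-left  bias=+0
  edge (4, 0)→(0, 8): d=(-4,8) right/bottom  bias=-1
  edge (0, 8)→(2, 2): d=(2,-6) top-left  bias=+0
    (1,0)@(3, 1): e=[0,4,4] → #  [on edge]
    (2,0)@(5, 1): e=[4,-12,16] → ·
    (0,1)@(1, 3): e=[0,12,-4] → ·  [on edge]
    (1,1)@(3, 3): e=[4,-4,8] → ·
    (0,2)@(1, 5): e=[4,4,0] → #  [on edge]
    (1,2)@(3, 5): e=[8,-12,12] → ·
    (0,3)@(1, 7): e=[8,-4,4] → ·
  covered (2 px):
    · # · ·
    · · · ·
    # · · ·
    · · · ·
    · · · ·
    · · · ·

Z-buffer (winner per pixel, '.' = empty):
  . 1 . .
  . . . 0
  1 . 0 .
  . 0 . .
  0 . . .
  . . . .

Answer: 1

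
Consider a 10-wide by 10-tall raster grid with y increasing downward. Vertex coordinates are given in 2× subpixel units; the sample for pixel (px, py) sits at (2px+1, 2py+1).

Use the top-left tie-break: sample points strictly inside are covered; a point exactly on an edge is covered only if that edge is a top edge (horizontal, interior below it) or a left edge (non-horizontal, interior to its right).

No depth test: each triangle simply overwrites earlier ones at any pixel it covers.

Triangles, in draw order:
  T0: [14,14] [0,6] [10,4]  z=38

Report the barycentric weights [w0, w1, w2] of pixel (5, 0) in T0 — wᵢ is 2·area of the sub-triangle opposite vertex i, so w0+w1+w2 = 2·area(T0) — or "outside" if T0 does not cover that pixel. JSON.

T0:
  2·area = 108
  edge (14, 14)→(0, 6): d=(-14,-8) top-left  bias=+0
  edge (0, 6)→(10, 4): d=(10,-2) top-left  bias=+0
  edge (10, 4)→(14, 14): d=(4,10) right/bottom  bias=-1
    (7,1)@(15, 3): e=[162,0,-54] → ·  [on edge]
    (2,2)@(5, 5): e=[54,0,54] → #  [on edge]
    (3,2)@(7, 5): e=[70,4,34] → #
    (4,2)@(9, 5): e=[86,8,14] → #
    (5,2)@(11, 5): e=[102,12,-6] → ·
    (1,3)@(3, 7): e=[10,16,82] → #
    (5,3)@(11, 7): e=[74,32,2] → #
    (6,3)@(13, 7): e=[90,36,-18] → ·
    (1,4)@(3, 9): e=[-18,36,90] → ·
    (2,4)@(5, 9): e=[-2,40,70] → ·
    (3,4)@(7, 9): e=[14,44,50] → #
    (6,4)@(13, 9): e=[62,56,-10] → ·
  covered (14 px):
    · · · · · · · · · ·
    · · · · · · · · · ·
    · · # # # · · · · ·
    · # # # # # · · · ·
    · · · # # # · · · ·
    · · · · # # · · · ·
    · · · · · · # · · ·
    · · · · · · · · · ·
    · · · · · · · · · ·
    · · · · · · · · · ·

Answer: "outside"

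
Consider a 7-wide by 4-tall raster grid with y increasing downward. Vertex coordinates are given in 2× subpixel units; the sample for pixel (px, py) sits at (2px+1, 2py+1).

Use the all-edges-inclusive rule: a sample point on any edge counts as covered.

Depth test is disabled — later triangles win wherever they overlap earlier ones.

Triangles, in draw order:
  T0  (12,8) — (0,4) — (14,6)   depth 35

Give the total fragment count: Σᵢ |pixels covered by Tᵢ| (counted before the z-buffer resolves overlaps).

T0:
  2·area = 32
  edge (12, 8)→(0, 4): d=(-12,-4) inclusive
  edge (0, 4)→(14, 6): d=(14,2) inclusive
  edge (14, 6)→(12, 8): d=(-2,2) inclusive
    (1,2)@(3, 5): e=[0,8,24] → █  [on edge]
    (2,2)@(5, 5): e=[8,4,20] → █
    (3,2)@(7, 5): e=[16,0,16] → █  [on edge]
    (4,2)@(9, 5): e=[24,-4,12] → ·
    (1,3)@(3, 7): e=[-24,36,20] → ·
    (2,3)@(5, 7): e=[-16,32,16] → ·
    (3,3)@(7, 7): e=[-8,28,12] → ·
    (4,3)@(9, 7): e=[0,24,8] → █  [on edge]
    (5,3)@(11, 7): e=[8,20,4] → █
    (6,3)@(13, 7): e=[16,16,0] → █  [on edge]
  covered (6 px):
    · · · · · · ·
    · · · · · · ·
    · █ █ █ · · ·
    · · · · █ █ █

Final: 6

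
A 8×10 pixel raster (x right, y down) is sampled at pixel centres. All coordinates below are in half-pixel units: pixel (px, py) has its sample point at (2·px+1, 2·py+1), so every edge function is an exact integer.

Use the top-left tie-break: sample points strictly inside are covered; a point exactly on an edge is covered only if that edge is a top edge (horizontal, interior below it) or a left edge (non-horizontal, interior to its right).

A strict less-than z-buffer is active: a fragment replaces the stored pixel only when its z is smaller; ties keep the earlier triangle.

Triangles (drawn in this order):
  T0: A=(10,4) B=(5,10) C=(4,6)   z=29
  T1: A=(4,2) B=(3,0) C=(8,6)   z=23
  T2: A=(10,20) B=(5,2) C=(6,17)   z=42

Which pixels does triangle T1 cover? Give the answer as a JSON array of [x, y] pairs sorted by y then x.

T0:
  2·area = 26
  edge (10, 4)→(5, 10): d=(-5,6) right/bottom  bias=-1
  edge (5, 10)→(4, 6): d=(-1,-4) top-left  bias=+0
  edge (4, 6)→(10, 4): d=(6,-2) top-left  bias=+0
    (6,1)@(13, 3): e=[-13,39,0] → ·  [on edge]
    (3,2)@(7, 5): e=[13,13,0] → █  [on edge]
    (4,2)@(9, 5): e=[1,21,4] → █
    (5,2)@(11, 5): e=[-11,29,8] → ·
    (0,3)@(1, 7): e=[39,-13,0] → ·  [on edge]
    (2,3)@(5, 7): e=[15,3,8] → █
    (4,3)@(9, 7): e=[-9,19,16] → ·
    (2,4)@(5, 9): e=[5,1,20] → █
    (3,4)@(7, 9): e=[-7,9,24] → ·
    (2,5)@(5, 11): e=[-5,-1,32] → ·
  covered (5 px):
    · · · · · · · ·
    · · · · · · · ·
    · · · █ █ · · ·
    · · █ █ · · · ·
    · · █ · · · · ·
    · · · · · · · ·
    · · · · · · · ·
    · · · · · · · ·
    · · · · · · · ·
    · · · · · · · ·
T1:
  2·area = 4
  edge (4, 2)→(3, 0): d=(-1,-2) top-left  bias=+0
  edge (3, 0)→(8, 6): d=(5,6) right/bottom  bias=-1
  edge (8, 6)→(4, 2): d=(-4,-4) top-left  bias=+0
    (1,0)@(3, 1): e=[-1,5,0] → ·  [on edge]
    (2,1)@(5, 3): e=[1,3,0] → █  [on edge]
    (3,1)@(7, 3): e=[5,-9,8] → ·
    (2,2)@(5, 5): e=[-1,13,-8] → ·
    (3,2)@(7, 5): e=[3,1,0] → █  [on edge]
    (4,2)@(9, 5): e=[7,-11,8] → ·
    (3,3)@(7, 7): e=[1,11,-8] → ·
    (4,3)@(9, 7): e=[5,-1,0] → ·  [on edge]
    (5,4)@(11, 9): e=[7,-3,0] → ·  [on edge]
    (6,5)@(13, 11): e=[9,-5,0] → ·  [on edge]
    (7,6)@(15, 13): e=[11,-7,0] → ·  [on edge]
  covered (2 px):
    · · · · · · · ·
    · · █ · · · · ·
    · · · █ · · · ·
    · · · · · · · ·
    · · · · · · · ·
    · · · · · · · ·
    · · · · · · · ·
    · · · · · · · ·
    · · · · · · · ·
    · · · · · · · ·
T2:
  2·area = 57  (B↔C swapped to make it positive)
  edge (10, 20)→(6, 17): d=(-4,-3) top-left  bias=+0
  edge (6, 17)→(5, 2): d=(-1,-15) top-left  bias=+0
  edge (5, 2)→(10, 20): d=(5,18) right/bottom  bias=-1
    (3,5)@(7, 11): e=[27,21,9] → █
    (4,5)@(9, 11): e=[33,51,-27] → ·
    (3,6)@(7, 13): e=[19,19,19] → █
    (4,6)@(9, 13): e=[25,49,-17] → ·
    (3,7)@(7, 15): e=[11,17,29] → █
    (4,7)@(9, 15): e=[17,47,-7] → ·
    (3,8)@(7, 17): e=[3,15,39] → █
    (4,8)@(9, 17): e=[9,45,3] → █
    (5,8)@(11, 17): e=[15,75,-33] → ·
    (3,9)@(7, 19): e=[-5,13,49] → ·
    (4,9)@(9, 19): e=[1,43,13] → █
    (5,9)@(11, 19): e=[7,73,-23] → ·
  covered (6 px):
    · · · · · · · ·
    · · · · · · · ·
    · · · · · · · ·
    · · · · · · · ·
    · · · · · · · ·
    · · · █ · · · ·
    · · · █ · · · ·
    · · · █ · · · ·
    · · · █ █ · · ·
    · · · · █ · · ·

Result: [[2,1],[3,2]]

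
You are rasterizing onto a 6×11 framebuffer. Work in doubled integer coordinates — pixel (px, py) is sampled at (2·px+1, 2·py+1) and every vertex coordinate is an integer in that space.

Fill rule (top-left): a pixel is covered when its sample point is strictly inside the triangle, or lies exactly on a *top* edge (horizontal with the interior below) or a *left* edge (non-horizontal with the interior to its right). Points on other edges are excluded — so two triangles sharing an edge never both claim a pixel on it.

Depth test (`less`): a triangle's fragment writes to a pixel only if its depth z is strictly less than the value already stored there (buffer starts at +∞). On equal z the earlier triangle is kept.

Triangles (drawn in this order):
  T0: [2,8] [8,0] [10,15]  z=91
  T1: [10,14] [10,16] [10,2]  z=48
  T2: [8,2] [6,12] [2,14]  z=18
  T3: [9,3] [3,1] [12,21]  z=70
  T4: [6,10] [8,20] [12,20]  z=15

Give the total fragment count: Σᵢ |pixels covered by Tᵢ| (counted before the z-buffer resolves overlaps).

T0:
  2·area = 106
  edge (2, 8)→(8, 0): d=(6,-8) top-left  bias=+0
  edge (8, 0)→(10, 15): d=(2,15) right/bottom  bias=-1
  edge (10, 15)→(2, 8): d=(-8,-7) top-left  bias=+0
    (3,1)@(7, 3): e=[10,21,75] → X
    (4,1)@(9, 3): e=[26,-9,89] → .
    (2,2)@(5, 5): e=[6,55,45] → X
    (4,2)@(9, 5): e=[38,-5,73] → .
    (1,3)@(3, 7): e=[2,89,15] → X
    (4,3)@(9, 7): e=[50,-1,57] → .
    (1,4)@(3, 9): e=[14,93,-1] → .
    (2,4)@(5, 9): e=[30,63,13] → X
    (4,4)@(9, 9): e=[62,3,41] → X
    (5,4)@(11, 9): e=[78,-27,55] → .
    (2,5)@(5, 11): e=[42,67,-3] → .
    (3,5)@(7, 11): e=[58,37,11] → X
  covered (12 px):
    . . . . . .
    . . . X . .
    . . X X . .
    . X X X . .
    . . X X X .
    . . . X X .
    . . . . X .
    . . . . . .
    . . . . . .
    . . . . . .
    . . . . . .
T1:
  degenerate (2·area = 0) — covers nothing
T2:
  2·area = 36
  edge (8, 2)→(6, 12): d=(-2,10) right/bottom  bias=-1
  edge (6, 12)→(2, 14): d=(-4,2) right/bottom  bias=-1
  edge (2, 14)→(8, 2): d=(6,-12) top-left  bias=+0
    (3,2)@(7, 5): e=[4,26,6] → X
    (4,2)@(9, 5): e=[-16,22,30] → .
    (3,3)@(7, 7): e=[0,18,18] → .  [on edge]
    (2,4)@(5, 9): e=[16,14,6] → X
    (3,4)@(7, 9): e=[-4,10,30] → .
    (2,5)@(5, 11): e=[12,6,18] → X
    (3,5)@(7, 11): e=[-8,2,42] → .
    (1,6)@(3, 13): e=[28,2,6] → X
    (2,6)@(5, 13): e=[8,-2,30] → .
    (1,7)@(3, 15): e=[24,-6,18] → .
    (2,8)@(5, 17): e=[0,-18,54] → .  [on edge]
  covered (4 px):
    . . . . . .
    . . . . . .
    . . . X . .
    . . . . . .
    . . X . . .
    . . X . . .
    . X . . . .
    . . . . . .
    . . . . . .
    . . . . . .
    . . . . . .
T3:
  2·area = 102  (B↔C swapped to make it positive)
  edge (9, 3)→(12, 21): d=(3,18) right/bottom  bias=-1
  edge (12, 21)→(3, 1): d=(-9,-20) top-left  bias=+0
  edge (3, 1)→(9, 3): d=(6,2) right/bottom  bias=-1
    (1,0)@(3, 1): e=[102,0,0] → .  [on edge]
    (2,1)@(5, 3): e=[72,22,8] → X
    (3,1)@(7, 3): e=[36,62,4] → X
    (4,1)@(9, 3): e=[0,102,0] → .  [on edge]
    (2,2)@(5, 5): e=[78,4,20] → X
    (4,2)@(9, 5): e=[6,84,12] → X
    (5,2)@(11, 5): e=[-30,124,8] → .
    (2,3)@(5, 7): e=[84,-14,32] → .
    (3,3)@(7, 7): e=[48,26,28] → X
    (5,3)@(11, 7): e=[-24,106,20] → .
    (3,4)@(7, 9): e=[54,8,40] → X
    (5,4)@(11, 9): e=[-18,88,32] → .
    (5,7)@(11, 15): e=[0,34,68] → .  [on edge]
  covered (12 px):
    . . . . . .
    . . X X . .
    . . X X X .
    . . . X X .
    . . . X X .
    . . . . X .
    . . . . X .
    . . . . . .
    . . . . . X
    . . . . . .
    . . . . . .
T4:
  2·area = 40  (B↔C swapped to make it positive)
  edge (6, 10)→(12, 20): d=(6,10) right/bottom  bias=-1
  edge (12, 20)→(8, 20): d=(-4,0) right/bottom  bias=-1
  edge (8, 20)→(6, 10): d=(-2,-10) top-left  bias=+0
    (1,2)@(3, 5): e=[0,60,-20] → .  [on edge]
    (2,2)@(5, 5): e=[-20,60,0] → .  [on edge]
    (3,6)@(7, 13): e=[8,28,4] → X
    (4,6)@(9, 13): e=[-12,28,24] → .
    (3,7)@(7, 15): e=[20,20,0] → X  [on edge]
    (4,7)@(9, 15): e=[0,20,20] → .  [on edge]
    (3,8)@(7, 17): e=[32,12,-4] → .
    (4,8)@(9, 17): e=[12,12,16] → X
    (5,8)@(11, 17): e=[-8,12,36] → .
    (4,9)@(9, 19): e=[24,4,12] → X
    (5,9)@(11, 19): e=[4,4,32] → X
    (4,10)@(9, 21): e=[36,-4,8] → .
  covered (5 px):
    . . . . . .
    . . . . . .
    . . . . . .
    . . . . . .
    . . . . . .
    . . . . . .
    . . . X . .
    . . . X . .
    . . . . X .
    . . . . X X
    . . . . . .

Answer: 33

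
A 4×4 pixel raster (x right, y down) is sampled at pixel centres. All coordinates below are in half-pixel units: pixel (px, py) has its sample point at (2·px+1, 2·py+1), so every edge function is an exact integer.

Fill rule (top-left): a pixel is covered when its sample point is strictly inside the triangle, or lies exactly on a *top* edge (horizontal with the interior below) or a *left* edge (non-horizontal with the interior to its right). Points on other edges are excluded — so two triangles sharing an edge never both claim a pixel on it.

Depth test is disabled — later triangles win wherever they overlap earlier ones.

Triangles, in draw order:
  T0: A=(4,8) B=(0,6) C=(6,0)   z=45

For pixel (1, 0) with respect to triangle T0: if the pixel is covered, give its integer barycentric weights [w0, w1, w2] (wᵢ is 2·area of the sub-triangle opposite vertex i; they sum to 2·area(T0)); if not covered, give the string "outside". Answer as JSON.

T0:
  2·area = 36
  edge (4, 8)→(0, 6): d=(-4,-2) top-left  bias=+0
  edge (0, 6)→(6, 0): d=(6,-6) top-left  bias=+0
  edge (6, 0)→(4, 8): d=(-2,8) right/bottom  bias=-1
    (2,0)@(5, 1): e=[30,0,6] → #  [on edge]
    (3,0)@(7, 1): e=[34,12,-10] → ·
    (1,1)@(3, 3): e=[18,0,18] → #  [on edge]
    (3,1)@(7, 3): e=[26,24,-14] → ·
    (0,2)@(1, 5): e=[6,0,30] → #  [on edge]
    (2,2)@(5, 5): e=[14,24,-2] → ·
    (0,3)@(1, 7): e=[-2,12,26] → ·
    (1,3)@(3, 7): e=[2,24,10] → #
    (2,3)@(5, 7): e=[6,36,-6] → ·
  covered (6 px):
    · · # ·
    · # # ·
    # # · ·
    · # · ·

Result: "outside"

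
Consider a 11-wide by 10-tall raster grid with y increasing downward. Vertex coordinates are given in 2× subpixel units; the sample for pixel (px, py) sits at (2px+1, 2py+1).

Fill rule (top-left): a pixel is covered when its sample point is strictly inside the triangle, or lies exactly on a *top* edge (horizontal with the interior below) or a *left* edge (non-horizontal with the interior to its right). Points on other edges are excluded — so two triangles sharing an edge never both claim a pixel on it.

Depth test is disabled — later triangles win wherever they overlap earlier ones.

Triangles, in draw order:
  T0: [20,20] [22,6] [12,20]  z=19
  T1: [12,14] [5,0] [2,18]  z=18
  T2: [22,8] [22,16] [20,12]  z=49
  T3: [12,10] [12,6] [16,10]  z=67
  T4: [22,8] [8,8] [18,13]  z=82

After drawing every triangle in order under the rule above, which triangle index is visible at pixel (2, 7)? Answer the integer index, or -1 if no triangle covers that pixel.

T0:
  2·area = 112  (B↔C swapped to make it positive)
  edge (20, 20)→(12, 20): d=(-8,0) right/bottom  bias=-1
  edge (12, 20)→(22, 6): d=(10,-14) top-left  bias=+0
  edge (22, 6)→(20, 20): d=(-2,14) right/bottom  bias=-1
    (10,4)@(21, 9): e=[88,16,8] → #
    (9,5)@(19, 11): e=[72,8,32] → #
    (8,6)@(17, 13): e=[56,0,56] → #  [on edge]
    (10,6)@(21, 13): e=[56,56,0] → ·  [on edge]
    (8,7)@(17, 15): e=[40,20,52] → #
    (10,7)@(21, 15): e=[40,76,-4] → ·
    (7,8)@(15, 17): e=[24,12,76] → #
    (10,8)@(21, 17): e=[24,96,-8] → ·
    (6,9)@(13, 19): e=[8,4,100] → #
    (10,9)@(21, 19): e=[8,116,-12] → ·
  covered (14 px):
    · · · · · · · · · · ·
    · · · · · · · · · · ·
    · · · · · · · · · · ·
    · · · · · · · · · · ·
    · · · · · · · · · · #
    · · · · · · · · · # #
    · · · · · · · · # # ·
    · · · · · · · · # # ·
    · · · · · · · # # # ·
    · · · · · · # # # # ·
T1:
  2·area = 168  (B↔C swapped to make it positive)
  edge (12, 14)→(2, 18): d=(-10,4) right/bottom  bias=-1
  edge (2, 18)→(5, 0): d=(3,-18) top-left  bias=+0
  edge (5, 0)→(12, 14): d=(7,14) right/bottom  bias=-1
    (2,0)@(5, 1): e=[158,3,7] → #
    (3,0)@(7, 1): e=[150,39,-21] → ·
    (2,1)@(5, 3): e=[138,9,21] → #
    (3,1)@(7, 3): e=[130,45,-7] → ·
    (2,2)@(5, 5): e=[118,15,35] → #
    (3,2)@(7, 5): e=[110,51,7] → #
    (4,2)@(9, 5): e=[102,87,-21] → ·
    (2,3)@(5, 7): e=[98,21,49] → #
    (4,3)@(9, 7): e=[82,93,-7] → ·
    (2,4)@(5, 9): e=[78,27,63] → #
    (4,4)@(9, 9): e=[62,99,7] → #
    (5,4)@(11, 9): e=[54,135,-21] → ·
  covered (22 px):
    · · # · · · · · · · ·
    · · # · · · · · · · ·
    · · # # · · · · · · ·
    · · # # · · · · · · ·
    · · # # # · · · · · ·
    · · # # # · · · · · ·
    · # # # # # · · · · ·
    · # # # # · · · · · ·
    · # · · · · · · · · ·
    · · · · · · · · · · ·
T2:
  2·area = 16
  edge (22, 8)→(22, 16): d=(0,8) right/bottom  bias=-1
  edge (22, 16)→(20, 12): d=(-2,-4) top-left  bias=+0
  edge (20, 12)→(22, 8): d=(2,-4) top-left  bias=+0
    (10,5)@(21, 11): e=[8,6,2] → #
    (10,6)@(21, 13): e=[8,2,6] → #
    (10,7)@(21, 15): e=[8,-2,10] → ·
  covered (2 px):
    · · · · · · · · · · ·
    · · · · · · · · · · ·
    · · · · · · · · · · ·
    · · · · · · · · · · ·
    · · · · · · · · · · ·
    · · · · · · · · · · #
    · · · · · · · · · · #
    · · · · · · · · · · ·
    · · · · · · · · · · ·
    · · · · · · · · · · ·
T3:
  2·area = 16
  edge (12, 10)→(12, 6): d=(0,-4) top-left  bias=+0
  edge (12, 6)→(16, 10): d=(4,4) right/bottom  bias=-1
  edge (16, 10)→(12, 10): d=(-4,0) right/bottom  bias=-1
    (3,0)@(7, 1): e=[-20,0,36] → ·  [on edge]
    (4,1)@(9, 3): e=[-12,0,28] → ·  [on edge]
    (5,2)@(11, 5): e=[-4,0,20] → ·  [on edge]
    (6,3)@(13, 7): e=[4,0,12] → ·  [on edge]
    (6,4)@(13, 9): e=[4,8,4] → #
    (7,4)@(15, 9): e=[12,0,4] → ·  [on edge]
    (6,5)@(13, 11): e=[4,16,-4] → ·
    (8,5)@(17, 11): e=[20,0,-4] → ·  [on edge]
    (9,6)@(19, 13): e=[28,0,-12] → ·  [on edge]
    (10,7)@(21, 15): e=[36,0,-20] → ·  [on edge]
  covered (1 px):
    · · · · · · · · · · ·
    · · · · · · · · · · ·
    · · · · · · · · · · ·
    · · · · · · · · · · ·
    · · · · · · # · · · ·
    · · · · · · · · · · ·
    · · · · · · · · · · ·
    · · · · · · · · · · ·
    · · · · · · · · · · ·
    · · · · · · · · · · ·
T4:
  2·area = 70  (B↔C swapped to make it positive)
  edge (22, 8)→(18, 13): d=(-4,5) right/bottom  bias=-1
  edge (18, 13)→(8, 8): d=(-10,-5) top-left  bias=+0
  edge (8, 8)→(22, 8): d=(14,0) top-left  bias=+0
    (5,4)@(11, 9): e=[51,5,14] → #
    (6,4)@(13, 9): e=[41,15,14] → #
    (7,4)@(15, 9): e=[31,25,14] → #
    (8,4)@(17, 9): e=[21,35,14] → #
    (9,4)@(19, 9): e=[11,45,14] → #
    (10,4)@(21, 9): e=[1,55,14] → #
    (5,5)@(11, 11): e=[43,-15,42] → ·
    (6,5)@(13, 11): e=[33,-5,42] → ·
    (7,5)@(15, 11): e=[23,5,42] → #
    (10,5)@(21, 11): e=[-7,35,42] → ·
    (7,6)@(15, 13): e=[15,-15,70] → ·
    (8,6)@(17, 13): e=[5,-5,70] → ·
  covered (9 px):
    · · · · · · · · · · ·
    · · · · · · · · · · ·
    · · · · · · · · · · ·
    · · · · · · · · · · ·
    · · · · · # # # # # #
    · · · · · · · # # # ·
    · · · · · · · · · · ·
    · · · · · · · · · · ·
    · · · · · · · · · · ·
    · · · · · · · · · · ·

Z-buffer (winner per pixel, '.' = empty):
  . . 1 . . . . . . . .
  . . 1 . . . . . . . .
  . . 1 1 . . . . . . .
  . . 1 1 . . . . . . .
  . . 1 1 1 4 4 4 4 4 4
  . . 1 1 1 . . 4 4 4 2
  . 1 1 1 1 1 . . 0 0 2
  . 1 1 1 1 . . . 0 0 .
  . 1 . . . . . 0 0 0 .
  . . . . . . 0 0 0 0 .

Final: 1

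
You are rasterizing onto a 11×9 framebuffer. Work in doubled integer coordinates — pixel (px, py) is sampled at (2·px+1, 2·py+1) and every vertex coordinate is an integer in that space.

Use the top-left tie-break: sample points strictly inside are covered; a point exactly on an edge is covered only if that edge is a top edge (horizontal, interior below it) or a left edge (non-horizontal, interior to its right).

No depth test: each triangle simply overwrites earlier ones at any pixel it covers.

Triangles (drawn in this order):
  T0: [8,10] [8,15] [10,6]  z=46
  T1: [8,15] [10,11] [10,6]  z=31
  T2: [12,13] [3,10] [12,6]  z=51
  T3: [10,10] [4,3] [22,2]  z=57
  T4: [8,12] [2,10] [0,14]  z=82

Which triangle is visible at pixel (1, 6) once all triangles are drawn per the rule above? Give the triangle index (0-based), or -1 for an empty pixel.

T0:
  2·area = 10  (B↔C swapped to make it positive)
  edge (8, 10)→(10, 6): d=(2,-4) top-left  bias=+0
  edge (10, 6)→(8, 15): d=(-2,9) right/bottom  bias=-1
  edge (8, 15)→(8, 10): d=(0,-5) top-left  bias=+0
    (4,4)@(9, 9): e=[2,3,5] → █
    (5,4)@(11, 9): e=[10,-15,15] → ·
    (4,5)@(9, 11): e=[6,-1,5] → ·
  covered (1 px):
    · · · · · · · · · · ·
    · · · · · · · · · · ·
    · · · · · · · · · · ·
    · · · · · · · · · · ·
    · · · · █ · · · · · ·
    · · · · · · · · · · ·
    · · · · · · · · · · ·
    · · · · · · · · · · ·
    · · · · · · · · · · ·
T1:
  2·area = 10  (B↔C swapped to make it positive)
  edge (8, 15)→(10, 6): d=(2,-9) top-left  bias=+0
  edge (10, 6)→(10, 11): d=(0,5) right/bottom  bias=-1
  edge (10, 11)→(8, 15): d=(-2,4) right/bottom  bias=-1
    (7,0)@(15, 1): e=[35,-25,0] → ·  [on edge]
    (6,2)@(13, 5): e=[25,-15,0] → ·  [on edge]
    (5,4)@(11, 9): e=[15,-5,0] → ·  [on edge]
    (4,5)@(9, 11): e=[1,5,4] → █
    (5,5)@(11, 11): e=[19,-5,-4] → ·
    (4,6)@(9, 13): e=[5,5,0] → ·  [on edge]
    (3,8)@(7, 17): e=[-5,15,0] → ·  [on edge]
  covered (1 px):
    · · · · · · · · · · ·
    · · · · · · · · · · ·
    · · · · · · · · · · ·
    · · · · · · · · · · ·
    · · · · · · · · · · ·
    · · · · █ · · · · · ·
    · · · · · · · · · · ·
    · · · · · · · · · · ·
    · · · · · · · · · · ·
T2:
  2·area = 63
  edge (12, 13)→(3, 10): d=(-9,-3) top-left  bias=+0
  edge (3, 10)→(12, 6): d=(9,-4) top-left  bias=+0
  edge (12, 6)→(12, 13): d=(0,7) right/bottom  bias=-1
    (5,3)@(11, 7): e=[51,5,7] → █
    (6,3)@(13, 7): e=[57,13,-7] → ·
    (3,4)@(7, 9): e=[21,7,35] → █
    (4,4)@(9, 9): e=[27,15,21] → █
    (6,4)@(13, 9): e=[39,31,-7] → ·
    (3,5)@(7, 11): e=[3,25,35] → █
    (6,5)@(13, 11): e=[21,49,-7] → ·
    (3,6)@(7, 13): e=[-15,43,35] → ·
    (4,6)@(9, 13): e=[-9,51,21] → ·
    (5,6)@(11, 13): e=[-3,59,7] → ·
  covered (7 px):
    · · · · · · · · · · ·
    · · · · · · · · · · ·
    · · · · · · · · · · ·
    · · · · · █ · · · · ·
    · · · █ █ █ · · · · ·
    · · · █ █ █ · · · · ·
    · · · · · · · · · · ·
    · · · · · · · · · · ·
    · · · · · · · · · · ·
T3:
  2·area = 132
  edge (10, 10)→(4, 3): d=(-6,-7) top-left  bias=+0
  edge (4, 3)→(22, 2): d=(18,-1) top-left  bias=+0
  edge (22, 2)→(10, 10): d=(-12,8) right/bottom  bias=-1
    (2,1)@(5, 3): e=[7,1,124] → █
    (3,1)@(7, 3): e=[21,3,108] → █
    (4,1)@(9, 3): e=[35,5,92] → █
    (5,1)@(11, 3): e=[49,7,76] → █
    (6,1)@(13, 3): e=[63,9,60] → █
    (7,1)@(15, 3): e=[77,11,44] → █
    (8,1)@(17, 3): e=[91,13,28] → █
    (9,1)@(19, 3): e=[105,15,12] → █
    (10,1)@(21, 3): e=[119,17,-4] → ·
    (2,2)@(5, 5): e=[-5,37,100] → ·
    (3,2)@(7, 5): e=[9,39,84] → █
    (9,2)@(19, 5): e=[93,51,-12] → ·
  covered (18 px):
    · · · · · · · · · · ·
    · · █ █ █ █ █ █ █ █ ·
    · · · █ █ █ █ █ █ · ·
    · · · · █ █ █ · · · ·
    · · · · · █ · · · · ·
    · · · · · · · · · · ·
    · · · · · · · · · · ·
    · · · · · · · · · · ·
    · · · · · · · · · · ·
T4:
  2·area = 28  (B↔C swapped to make it positive)
  edge (8, 12)→(0, 14): d=(-8,2) right/bottom  bias=-1
  edge (0, 14)→(2, 10): d=(2,-4) top-left  bias=+0
  edge (2, 10)→(8, 12): d=(6,2) right/bottom  bias=-1
    (1,5)@(3, 11): e=[18,6,4] → █
    (2,5)@(5, 11): e=[14,14,0] → ·  [on edge]
    (0,6)@(1, 13): e=[6,2,20] → █
    (2,6)@(5, 13): e=[-2,18,12] → ·
    (5,6)@(11, 13): e=[-14,42,0] → ·  [on edge]
    (0,7)@(1, 15): e=[-10,6,32] → ·
    (1,7)@(3, 15): e=[-14,14,28] → ·
    (8,7)@(17, 15): e=[-42,70,0] → ·  [on edge]
  covered (3 px):
    · · · · · · · · · · ·
    · · · · · · · · · · ·
    · · · · · · · · · · ·
    · · · · · · · · · · ·
    · · · · · · · · · · ·
    · █ · · · · · · · · ·
    █ █ · · · · · · · · ·
    · · · · · · · · · · ·
    · · · · · · · · · · ·

Z-buffer (winner per pixel, '.' = empty):
  . . . . . . . . . . .
  . . 3 3 3 3 3 3 3 3 .
  . . . 3 3 3 3 3 3 . .
  . . . . 3 3 3 . . . .
  . . . 2 2 3 . . . . .
  . 4 . 2 2 2 . . . . .
  4 4 . . . . . . . . .
  . . . . . . . . . . .
  . . . . . . . . . . .

Result: 4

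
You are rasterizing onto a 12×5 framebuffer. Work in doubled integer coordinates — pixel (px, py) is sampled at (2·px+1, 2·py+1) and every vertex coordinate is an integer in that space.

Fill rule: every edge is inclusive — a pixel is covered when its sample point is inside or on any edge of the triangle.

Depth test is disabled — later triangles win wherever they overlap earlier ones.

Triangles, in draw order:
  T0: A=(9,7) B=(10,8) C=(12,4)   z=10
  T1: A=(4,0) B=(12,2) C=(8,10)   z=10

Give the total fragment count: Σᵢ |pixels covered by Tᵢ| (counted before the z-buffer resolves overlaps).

T0:
  2·area = 6  (B↔C swapped to make it positive)
  edge (9, 7)→(12, 4): d=(3,-3) inclusive
  edge (12, 4)→(10, 8): d=(-2,4) inclusive
  edge (10, 8)→(9, 7): d=(-1,-1) inclusive
    (1,0)@(3, 1): e=[-36,42,0] → .  [on edge]
    (7,0)@(15, 1): e=[0,-6,12] → .  [on edge]
    (2,1)@(5, 3): e=[-24,30,0] → .  [on edge]
    (6,1)@(13, 3): e=[0,-2,8] → .  [on edge]
    (3,2)@(7, 5): e=[-12,18,0] → .  [on edge]
    (5,2)@(11, 5): e=[0,2,4] → X  [on edge]
    (6,2)@(13, 5): e=[6,-6,6] → .
    (4,3)@(9, 7): e=[0,6,0] → X  [on edge]
    (5,3)@(11, 7): e=[6,-2,2] → .
    (3,4)@(7, 9): e=[0,10,-4] → .  [on edge]
    (4,4)@(9, 9): e=[6,2,-2] → .
    (5,4)@(11, 9): e=[12,-6,0] → .  [on edge]
  covered (2 px):
    . . . . . . . . . . . .
    . . . . . . . . . . . .
    . . . . . X . . . . . .
    . . . . X . . . . . . .
    . . . . . . . . . . . .
T1:
  2·area = 72
  edge (4, 0)→(12, 2): d=(8,2) inclusive
  edge (12, 2)→(8, 10): d=(-4,8) inclusive
  edge (8, 10)→(4, 0): d=(-4,-10) inclusive
    (2,0)@(5, 1): e=[6,60,6] → X
    (3,0)@(7, 1): e=[2,44,26] → X
    (4,0)@(9, 1): e=[-2,28,46] → .
    (2,1)@(5, 3): e=[22,52,-2] → .
    (3,1)@(7, 3): e=[18,36,18] → X
    (4,1)@(9, 3): e=[14,20,38] → X
    (5,1)@(11, 3): e=[10,4,58] → X
    (6,1)@(13, 3): e=[6,-12,78] → .
    (3,2)@(7, 5): e=[34,28,10] → X
    (5,2)@(11, 5): e=[26,-4,50] → .
    (3,3)@(7, 7): e=[50,20,2] → X
    (5,3)@(11, 7): e=[42,-12,42] → .
  covered (9 px):
    . . X X . . . . . . . .
    . . . X X X . . . . . .
    . . . X X . . . . . . .
    . . . X X . . . . . . .
    . . . . . . . . . . . .

Answer: 11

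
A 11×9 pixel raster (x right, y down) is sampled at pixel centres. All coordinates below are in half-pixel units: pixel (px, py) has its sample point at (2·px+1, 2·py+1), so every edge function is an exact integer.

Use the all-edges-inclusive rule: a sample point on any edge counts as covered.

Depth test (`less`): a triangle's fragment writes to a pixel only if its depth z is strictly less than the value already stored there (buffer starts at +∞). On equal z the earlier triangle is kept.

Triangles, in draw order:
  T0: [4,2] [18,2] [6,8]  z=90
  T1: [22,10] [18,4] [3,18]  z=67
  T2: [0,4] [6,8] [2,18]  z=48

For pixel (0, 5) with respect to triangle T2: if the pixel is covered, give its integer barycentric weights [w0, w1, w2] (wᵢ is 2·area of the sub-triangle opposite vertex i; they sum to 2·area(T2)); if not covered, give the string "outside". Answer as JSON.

T0:
  2·area = 84
  edge (4, 2)→(18, 2): d=(14,0) inclusive
  edge (18, 2)→(6, 8): d=(-12,6) inclusive
  edge (6, 8)→(4, 2): d=(-2,-6) inclusive
    (2,1)@(5, 3): e=[14,66,4] → #
    (3,1)@(7, 3): e=[14,54,16] → #
    (4,1)@(9, 3): e=[14,42,28] → #
    (5,1)@(11, 3): e=[14,30,40] → #
    (6,1)@(13, 3): e=[14,18,52] → #
    (7,1)@(15, 3): e=[14,6,64] → #
    (8,1)@(17, 3): e=[14,-6,76] → ·
    (2,2)@(5, 5): e=[42,42,0] → #  [on edge]
    (6,2)@(13, 5): e=[42,-6,48] → ·
    (7,2)@(15, 5): e=[42,-18,60] → ·
    (2,3)@(5, 7): e=[70,18,-4] → ·
    (3,3)@(7, 7): e=[70,6,8] → #
    (3,5)@(7, 11): e=[126,-42,0] → ·  [on edge]
    (4,8)@(9, 17): e=[210,-126,0] → ·  [on edge]
  covered (11 px):
    · · · · · · · · · · ·
    · · # # # # # # · · ·
    · · # # # # · · · · ·
    · · · # · · · · · · ·
    · · · · · · · · · · ·
    · · · · · · · · · · ·
    · · · · · · · · · · ·
    · · · · · · · · · · ·
    · · · · · · · · · · ·
T1:
  2·area = 146  (B↔C swapped to make it positive)
  edge (22, 10)→(3, 18): d=(-19,8) inclusive
  edge (3, 18)→(18, 4): d=(15,-14) inclusive
  edge (18, 4)→(22, 10): d=(4,6) inclusive
    (8,2)@(17, 5): e=[135,1,10] → #
    (9,2)@(19, 5): e=[119,29,-2] → ·
    (7,3)@(15, 7): e=[113,3,30] → #
    (9,3)@(19, 7): e=[81,59,6] → #
    (10,3)@(21, 7): e=[65,87,-6] → ·
    (6,4)@(13, 9): e=[91,5,50] → #
    (10,4)@(21, 9): e=[27,117,2] → #
    (5,5)@(11, 11): e=[69,7,70] → #
    (10,5)@(21, 11): e=[-11,147,10] → ·
    (4,6)@(9, 13): e=[47,9,90] → #
    (7,6)@(15, 13): e=[-1,93,54] → ·
    (8,6)@(17, 13): e=[-17,121,42] → ·
  covered (20 px):
    · · · · · · · · · · ·
    · · · · · · · · · · ·
    · · · · · · · · # · ·
    · · · · · · · # # # ·
    · · · · · · # # # # #
    · · · · · # # # # # ·
    · · · · # # # · · · ·
    · · · # # · · · · · ·
    · · # · · · · · · · ·
T2:
  2·area = 76
  edge (0, 4)→(6, 8): d=(6,4) inclusive
  edge (6, 8)→(2, 18): d=(-4,10) inclusive
  edge (2, 18)→(0, 4): d=(-2,-14) inclusive
    (0,2)@(1, 5): e=[2,62,12] → #
    (1,2)@(3, 5): e=[-6,42,40] → ·
    (0,3)@(1, 7): e=[14,54,8] → #
    (1,3)@(3, 7): e=[6,34,36] → #
    (2,3)@(5, 7): e=[-2,14,64] → ·
    (0,4)@(1, 9): e=[26,46,4] → #
    (2,4)@(5, 9): e=[10,6,60] → #
    (3,4)@(7, 9): e=[2,-14,88] → ·
    (0,5)@(1, 11): e=[38,38,0] → #  [on edge]
    (2,5)@(5, 11): e=[22,-2,56] → ·
    (0,6)@(1, 13): e=[50,30,-4] → ·
    (1,6)@(3, 13): e=[42,10,24] → #
  covered (10 px):
    · · · · · · · · · · ·
    · · · · · · · · · · ·
    # · · · · · · · · · ·
    # # · · · · · · · · ·
    # # # · · · · · · · ·
    # # · · · · · · · · ·
    · # · · · · · · · · ·
    · # · · · · · · · · ·
    · · · · · · · · · · ·

Answer: [38,0,38]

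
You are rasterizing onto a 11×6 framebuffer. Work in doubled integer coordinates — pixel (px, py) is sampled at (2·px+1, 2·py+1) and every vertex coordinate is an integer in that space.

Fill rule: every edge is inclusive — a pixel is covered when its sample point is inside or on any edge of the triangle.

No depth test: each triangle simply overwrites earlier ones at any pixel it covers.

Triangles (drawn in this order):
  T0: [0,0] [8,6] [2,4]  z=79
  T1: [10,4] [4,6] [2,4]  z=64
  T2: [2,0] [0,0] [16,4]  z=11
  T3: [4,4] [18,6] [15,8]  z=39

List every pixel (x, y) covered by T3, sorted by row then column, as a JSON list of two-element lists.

T0:
  2·area = 20
  edge (0, 0)→(8, 6): d=(8,6) inclusive
  edge (8, 6)→(2, 4): d=(-6,-2) inclusive
  edge (2, 4)→(0, 0): d=(-2,-4) inclusive
    (0,0)@(1, 1): e=[2,16,2] → █
    (1,0)@(3, 1): e=[-10,20,10] → ·
    (0,1)@(1, 3): e=[18,4,-2] → ·
    (1,1)@(3, 3): e=[6,8,6] → █
    (2,1)@(5, 3): e=[-6,12,14] → ·
    (1,2)@(3, 5): e=[22,-4,2] → ·
    (2,2)@(5, 5): e=[10,0,10] → █  [on edge]
    (3,2)@(7, 5): e=[-2,4,18] → ·
    (2,3)@(5, 7): e=[26,-12,6] → ·
    (5,3)@(11, 7): e=[-10,0,30] → ·  [on edge]
    (8,4)@(17, 9): e=[-30,0,50] → ·  [on edge]
  covered (3 px):
    █ · · · · · · · · · ·
    · █ · · · · · · · · ·
    · · █ · · · · · · · ·
    · · · · · · · · · · ·
    · · · · · · · · · · ·
    · · · · · · · · · · ·
T1:
  2·area = 16
  edge (10, 4)→(4, 6): d=(-6,2) inclusive
  edge (4, 6)→(2, 4): d=(-2,-2) inclusive
  edge (2, 4)→(10, 4): d=(8,0) inclusive
    (9,0)@(19, 1): e=[0,40,-24] → ·  [on edge]
    (0,1)@(1, 3): e=[24,0,-8] → ·  [on edge]
    (6,1)@(13, 3): e=[0,24,-8] → ·  [on edge]
    (1,2)@(3, 5): e=[8,0,8] → █  [on edge]
    (2,2)@(5, 5): e=[4,4,8] → █
    (3,2)@(7, 5): e=[0,8,8] → █  [on edge]
    (4,2)@(9, 5): e=[-4,12,8] → ·
    (0,3)@(1, 7): e=[0,-8,24] → ·  [on edge]
    (1,3)@(3, 7): e=[-4,-4,24] → ·
    (2,3)@(5, 7): e=[-8,0,24] → ·  [on edge]
    (3,3)@(7, 7): e=[-12,4,24] → ·
    (3,4)@(7, 9): e=[-24,0,40] → ·  [on edge]
    (4,5)@(9, 11): e=[-40,0,56] → ·  [on edge]
  covered (3 px):
    · · · · · · · · · · ·
    · · · · · · · · · · ·
    · █ █ █ · · · · · · ·
    · · · · · · · · · · ·
    · · · · · · · · · · ·
    · · · · · · · · · · ·
T2:
  2·area = 8  (B↔C swapped to make it positive)
  edge (2, 0)→(16, 4): d=(14,4) inclusive
  edge (16, 4)→(0, 0): d=(-16,-4) inclusive
  edge (0, 0)→(2, 0): d=(2,0) inclusive
    (2,0)@(5, 1): e=[2,4,2] → █
    (3,0)@(7, 1): e=[-6,12,2] → ·
    (2,1)@(5, 3): e=[30,-28,6] → ·
  covered (1 px):
    · · █ · · · · · · · ·
    · · · · · · · · · · ·
    · · · · · · · · · · ·
    · · · · · · · · · · ·
    · · · · · · · · · · ·
    · · · · · · · · · · ·
T3:
  2·area = 34
  edge (4, 4)→(18, 6): d=(14,2) inclusive
  edge (18, 6)→(15, 8): d=(-3,2) inclusive
  edge (15, 8)→(4, 4): d=(-11,-4) inclusive
    (3,2)@(7, 5): e=[8,25,1] → █
    (4,2)@(9, 5): e=[4,21,9] → █
    (5,2)@(11, 5): e=[0,17,17] → █  [on edge]
    (6,2)@(13, 5): e=[-4,13,25] → ·
    (3,3)@(7, 7): e=[36,19,-21] → ·
    (4,3)@(9, 7): e=[32,15,-13] → ·
    (5,3)@(11, 7): e=[28,11,-5] → ·
    (6,3)@(13, 7): e=[24,7,3] → █
    (7,3)@(15, 7): e=[20,3,11] → █
    (8,3)@(17, 7): e=[16,-1,19] → ·
    (6,4)@(13, 9): e=[52,1,-19] → ·
    (7,4)@(15, 9): e=[48,-3,-11] → ·
  covered (5 px):
    · · · · · · · · · · ·
    · · · · · · · · · · ·
    · · · █ █ █ · · · · ·
    · · · · · · █ █ · · ·
    · · · · · · · · · · ·
    · · · · · · · · · · ·

Final: [[3,2],[4,2],[5,2],[6,3],[7,3]]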